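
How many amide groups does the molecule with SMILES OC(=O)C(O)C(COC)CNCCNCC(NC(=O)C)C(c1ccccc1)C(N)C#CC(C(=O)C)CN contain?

Working along the chain:
  HOOC: –COOH: carbonyl C bonded to –OH and C → carboxylic acid (the –OH is not a separate alcohol).
  CH(OH): –OH on an sp³ carbon → alcohol (secondary).
  CH(CH2OCH3): pendant –CH2OCH3: C–O–C linkage → ether.
  CH2NHCH2: C–N–C with sp³ carbons and no adjacent C=O → amine (secondary).
  CH2NHCH2: C–N–C with sp³ carbons and no adjacent C=O → amine (secondary).
  CH(NHCOCH3): pendant –NHC(=O)CH3: N bonded to a carbonyl → amide (not amine).
  CH(C6H5): pendant –C6H5: benzene ring → arene.
  CH(NH2): –NH2 on an sp³ carbon with no adjacent C=O → amine.
  C≡C: C≡C triple bond → alkyne.
  CH(COCH3): pendant –COCH3: carbonyl C bonded to two carbons → ketone.
  CH2NH2: –NH2 on an sp³ carbon with no adjacent C=O → amine.
Amide appears at: CH(NHCOCH3) → 1.

1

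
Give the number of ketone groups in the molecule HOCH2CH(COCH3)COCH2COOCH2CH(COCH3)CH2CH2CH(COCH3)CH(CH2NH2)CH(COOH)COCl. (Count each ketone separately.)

Reading the structure from left to right:
  HOCH2: HO– on an sp³ carbon → alcohol.
  CH(COCH3): pendant –COCH3: carbonyl C bonded to two carbons → ketone.
  CO: –C(=O)– with carbon on both sides → ketone.
  CH2COOCH2: –C(=O)–O–C with C on the carbonyl side → ester.
  CH(COCH3): pendant –COCH3: carbonyl C bonded to two carbons → ketone.
  CH(COCH3): pendant –COCH3: carbonyl C bonded to two carbons → ketone.
  CH(CH2NH2): pendant –CH2NH2: N on sp³ C, no adjacent C=O → amine.
  CH(COOH): pendant –COOH: carbonyl C bonded to C and –OH → carboxylic acid.
  COCl: –C(=O)Cl: carbonyl C bonded to C and to a halogen → acyl halide (not alkyl halide).
Ketone appears at: CH(COCH3), CO, CH(COCH3), CH(COCH3) → 4.

4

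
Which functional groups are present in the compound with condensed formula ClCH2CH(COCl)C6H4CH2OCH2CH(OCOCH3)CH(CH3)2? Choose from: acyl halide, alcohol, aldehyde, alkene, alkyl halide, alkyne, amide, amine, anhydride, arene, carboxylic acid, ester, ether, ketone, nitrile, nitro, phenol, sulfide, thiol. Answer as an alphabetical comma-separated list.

Working along the chain:
  ClCH2: halogen on an sp³ carbon → alkyl halide.
  CH(COCl): pendant –C(=O)X: carbonyl C bonded to C and halogen → acyl halide.
  C6H4: para-disubstituted benzene ring → arene.
  CH2OCH2: C–O–C with sp³ carbons on both sides and no adjacent C=O → ether.
  CH(OCOCH3): pendant –OC(=O)CH3: an acyloxy group → ester.

acyl halide, alkyl halide, arene, ester, ether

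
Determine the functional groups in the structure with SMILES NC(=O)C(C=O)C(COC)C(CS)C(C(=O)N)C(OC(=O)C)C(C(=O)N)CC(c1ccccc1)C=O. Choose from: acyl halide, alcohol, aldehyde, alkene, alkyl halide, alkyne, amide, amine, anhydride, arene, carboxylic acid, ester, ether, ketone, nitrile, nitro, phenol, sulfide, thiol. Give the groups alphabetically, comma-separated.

Reading the structure from left to right:
  H2NCO: –C(=O)NH2: carbonyl C bonded to C and to N → amide (the N is not a separate amine).
  CH(CHO): pendant –CHO: carbonyl C bonded to C and H → aldehyde.
  CH(CH2OCH3): pendant –CH2OCH3: C–O–C linkage → ether.
  CH(CH2SH): pendant –CH2SH → thiol.
  CH(CONH2): pendant –CONH2: carbonyl C bonded to C and N → amide.
  CH(OCOCH3): pendant –OC(=O)CH3: an acyloxy group → ester.
  CH(CONH2): pendant –CONH2: carbonyl C bonded to C and N → amide.
  CH(C6H5): pendant –C6H5: benzene ring → arene.
  CHO: terminal –CHO: carbonyl C bonded to H and C → aldehyde.

aldehyde, amide, arene, ester, ether, thiol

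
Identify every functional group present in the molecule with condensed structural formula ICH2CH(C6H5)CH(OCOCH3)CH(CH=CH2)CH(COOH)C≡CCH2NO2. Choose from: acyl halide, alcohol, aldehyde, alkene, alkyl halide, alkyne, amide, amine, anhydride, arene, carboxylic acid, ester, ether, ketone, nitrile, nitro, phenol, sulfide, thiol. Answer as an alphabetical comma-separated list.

halogen on an sp³ carbon → alkyl halide.
pendant –C6H5: benzene ring → arene.
pendant –OC(=O)CH3: an acyloxy group → ester.
pendant –CH=CH2: C=C double bond → alkene.
pendant –COOH: carbonyl C bonded to C and –OH → carboxylic acid.
C≡C triple bond → alkyne.
–NO2 on carbon → nitro group.

alkene, alkyl halide, alkyne, arene, carboxylic acid, ester, nitro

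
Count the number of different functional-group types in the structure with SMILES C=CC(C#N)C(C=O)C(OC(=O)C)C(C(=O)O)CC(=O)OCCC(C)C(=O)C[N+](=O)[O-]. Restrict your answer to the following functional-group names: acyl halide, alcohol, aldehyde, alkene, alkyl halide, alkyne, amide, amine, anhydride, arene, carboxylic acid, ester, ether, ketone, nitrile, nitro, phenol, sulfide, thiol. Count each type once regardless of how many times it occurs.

7

Taking each segment in turn:
  CH2=CH: C=C double bond → alkene.
  CH(CN): pendant –C≡N: nitrile.
  CH(CHO): pendant –CHO: carbonyl C bonded to C and H → aldehyde.
  CH(OCOCH3): pendant –OC(=O)CH3: an acyloxy group → ester.
  CH(COOH): pendant –COOH: carbonyl C bonded to C and –OH → carboxylic acid.
  CH2COOCH2: –C(=O)–O–C with C on the carbonyl side → ester.
  CO: –C(=O)– with carbon on both sides → ketone.
  CH2NO2: –NO2 on carbon → nitro group.
Distinct types present: aldehyde, alkene, carboxylic acid, ester, ketone, nitrile, nitro.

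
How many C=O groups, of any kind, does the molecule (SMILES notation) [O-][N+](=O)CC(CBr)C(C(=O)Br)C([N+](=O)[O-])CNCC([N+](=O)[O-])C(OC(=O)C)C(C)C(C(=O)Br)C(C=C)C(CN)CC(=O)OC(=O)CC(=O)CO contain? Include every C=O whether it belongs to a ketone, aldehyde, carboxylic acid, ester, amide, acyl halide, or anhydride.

CH(COBr): acyl halide, 1 C=O (running total 1).
CH(OCOCH3): ester, 1 C=O (running total 2).
CH(COBr): acyl halide, 1 C=O (running total 3).
CH2CO-O-COCH2: anhydride, 2 C=O (running total 5).
CO: ketone, 1 C=O (running total 6).

6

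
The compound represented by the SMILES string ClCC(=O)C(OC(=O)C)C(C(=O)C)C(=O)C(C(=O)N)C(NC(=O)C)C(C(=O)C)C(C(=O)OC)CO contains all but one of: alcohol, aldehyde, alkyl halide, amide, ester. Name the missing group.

alcohol: present (CH2OH — –OH on an sp³ carbon → alcohol).
amide: present (CH(CONH2) — pendant –CONH2: carbonyl C bonded to C and N → amide).
alkyl halide: present (ClCH2 — halogen on an sp³ carbon → alkyl halide).
ester: present (CH(OCOCH3) — pendant –OC(=O)CH3: an acyloxy group → ester).
aldehyde: absent. In each of CO and CH(COCH3), the carbonyl carbon is bonded to two carbons, so it is a ketone, not an aldehyde.

aldehyde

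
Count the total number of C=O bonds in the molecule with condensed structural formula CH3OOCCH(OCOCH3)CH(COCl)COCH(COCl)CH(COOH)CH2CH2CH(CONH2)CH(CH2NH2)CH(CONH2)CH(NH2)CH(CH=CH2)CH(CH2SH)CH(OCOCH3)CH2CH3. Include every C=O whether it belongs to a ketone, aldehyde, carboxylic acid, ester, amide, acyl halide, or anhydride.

CH3OOC: ester, 1 C=O (running total 1).
CH(OCOCH3): ester, 1 C=O (running total 2).
CH(COCl): acyl halide, 1 C=O (running total 3).
CO: ketone, 1 C=O (running total 4).
CH(COCl): acyl halide, 1 C=O (running total 5).
CH(COOH): carboxylic acid, 1 C=O (running total 6).
CH(CONH2): amide, 1 C=O (running total 7).
CH(CONH2): amide, 1 C=O (running total 8).
CH(OCOCH3): ester, 1 C=O (running total 9).

9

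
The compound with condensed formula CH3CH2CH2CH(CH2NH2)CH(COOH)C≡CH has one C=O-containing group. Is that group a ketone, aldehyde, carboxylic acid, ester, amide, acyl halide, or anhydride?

carboxylic acid

The carbonyl is in the CH(COOH) segment: pendant –COOH: carbonyl C bonded to C and –OH → carboxylic acid.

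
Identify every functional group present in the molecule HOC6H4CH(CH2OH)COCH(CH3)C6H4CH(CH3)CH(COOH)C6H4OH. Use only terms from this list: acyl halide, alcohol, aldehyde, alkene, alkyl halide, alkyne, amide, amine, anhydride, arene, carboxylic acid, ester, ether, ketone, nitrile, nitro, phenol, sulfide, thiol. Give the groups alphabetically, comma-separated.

Working along the chain:
  HOC6H4: –OH attached directly to an aromatic ring → phenol (not alcohol); the ring itself is an arene.
  CH(CH2OH): pendant –CH2OH on an sp³ backbone C → alcohol.
  CO: –C(=O)– with carbon on both sides → ketone.
  C6H4: para-disubstituted benzene ring → arene.
  CH(COOH): pendant –COOH: carbonyl C bonded to C and –OH → carboxylic acid.
  C6H4OH: –OH attached directly to an aromatic ring → phenol (not alcohol); the ring itself is an arene.

alcohol, arene, carboxylic acid, ketone, phenol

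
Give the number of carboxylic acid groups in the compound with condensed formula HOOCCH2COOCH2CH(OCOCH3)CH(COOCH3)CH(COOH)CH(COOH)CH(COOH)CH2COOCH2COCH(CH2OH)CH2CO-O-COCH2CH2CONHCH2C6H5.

–COOH: carbonyl C bonded to –OH and C → carboxylic acid (the –OH is not a separate alcohol).
–C(=O)–O–C with C on the carbonyl side → ester.
pendant –OC(=O)CH3: an acyloxy group → ester.
pendant –COOCH3: carbonyl C bonded to C and –OCH3 → ester.
pendant –COOH: carbonyl C bonded to C and –OH → carboxylic acid.
pendant –COOH: carbonyl C bonded to C and –OH → carboxylic acid.
pendant –COOH: carbonyl C bonded to C and –OH → carboxylic acid.
–C(=O)–O–C with C on the carbonyl side → ester.
–C(=O)– with carbon on both sides → ketone.
pendant –CH2OH on an sp³ backbone C → alcohol.
two acyl groups sharing one oxygen, –C(=O)–O–C(=O)– → anhydride.
–C(=O)–N– linkage → amide (the N is not an amine).
–C6H5 phenyl ring → arene.
Carboxylic acid appears at: HOOC, CH(COOH), CH(COOH), CH(COOH) → 4.

4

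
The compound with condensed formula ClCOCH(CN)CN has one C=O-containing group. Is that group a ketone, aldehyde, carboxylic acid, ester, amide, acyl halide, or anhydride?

The carbonyl is in the ClCO segment: –C(=O)Cl: carbonyl C bonded to C and to a halogen → acyl halide (not alkyl halide).

acyl halide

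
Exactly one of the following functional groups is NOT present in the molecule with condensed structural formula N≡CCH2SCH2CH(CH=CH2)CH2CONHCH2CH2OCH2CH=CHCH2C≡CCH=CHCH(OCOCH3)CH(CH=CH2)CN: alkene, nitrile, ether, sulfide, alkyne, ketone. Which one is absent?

sulfide: present (CH2SCH2 — C–S–C linkage → sulfide (thioether)).
ether: present (CH2OCH2 — C–O–C with sp³ carbons on both sides and no adjacent C=O → ether).
alkene: present (CH(CH=CH2) — pendant –CH=CH2: C=C double bond → alkene).
alkyne: present (C≡C — C≡C triple bond → alkyne).
nitrile: present (N≡C — N≡C–: carbon triple-bonded to nitrogen → nitrile).
ketone: absent. In CH(OCOCH3), the C=O is bonded to an –O–C group, which defines an ester, not a ketone. In CH2CONHCH2, the C=O is bonded to nitrogen, which defines an amide, not a ketone.

ketone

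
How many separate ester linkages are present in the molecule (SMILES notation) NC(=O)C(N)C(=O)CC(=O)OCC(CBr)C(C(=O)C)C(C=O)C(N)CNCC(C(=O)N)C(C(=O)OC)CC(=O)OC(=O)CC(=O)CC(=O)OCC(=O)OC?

–C(=O)NH2: carbonyl C bonded to C and to N → amide (the N is not a separate amine).
–NH2 on an sp³ carbon with no adjacent C=O → amine.
–C(=O)– with carbon on both sides → ketone.
–C(=O)–O–C with C on the carbonyl side → ester.
pendant –CH2X: halogen on sp³ carbon → alkyl halide.
pendant –COCH3: carbonyl C bonded to two carbons → ketone.
pendant –CHO: carbonyl C bonded to C and H → aldehyde.
–NH2 on an sp³ carbon with no adjacent C=O → amine.
C–N–C with sp³ carbons and no adjacent C=O → amine (secondary).
pendant –CONH2: carbonyl C bonded to C and N → amide.
pendant –COOCH3: carbonyl C bonded to C and –OCH3 → ester.
two acyl groups sharing one oxygen, –C(=O)–O–C(=O)– → anhydride.
–C(=O)– with carbon on both sides → ketone.
–C(=O)–O–C with C on the carbonyl side → ester.
–C(=O)OCH3: carbonyl C bonded to C and to –OCH3 → ester (not ketone + ether).
Ester appears at: CH2COOCH2, CH(COOCH3), CH2COOCH2, COOCH3 → 4.

4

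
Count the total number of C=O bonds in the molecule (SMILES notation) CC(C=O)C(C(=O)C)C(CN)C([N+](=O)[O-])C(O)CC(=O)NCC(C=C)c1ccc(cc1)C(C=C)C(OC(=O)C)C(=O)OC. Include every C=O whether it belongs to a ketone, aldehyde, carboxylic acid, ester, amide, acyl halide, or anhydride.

CH(CHO): aldehyde, 1 C=O (running total 1).
CH(COCH3): ketone, 1 C=O (running total 2).
CH2CONHCH2: amide, 1 C=O (running total 3).
CH(OCOCH3): ester, 1 C=O (running total 4).
COOCH3: ester, 1 C=O (running total 5).

5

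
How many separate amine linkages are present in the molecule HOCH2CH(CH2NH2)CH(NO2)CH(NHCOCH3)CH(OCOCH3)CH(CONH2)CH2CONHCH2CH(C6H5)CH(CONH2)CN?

1

Working along the chain:
  HOCH2: HO– on an sp³ carbon → alcohol.
  CH(CH2NH2): pendant –CH2NH2: N on sp³ C, no adjacent C=O → amine.
  CH(NO2): –NO2 on an sp³ carbon → nitro (the N=O is not a carbonyl).
  CH(NHCOCH3): pendant –NHC(=O)CH3: N bonded to a carbonyl → amide (not amine).
  CH(OCOCH3): pendant –OC(=O)CH3: an acyloxy group → ester.
  CH(CONH2): pendant –CONH2: carbonyl C bonded to C and N → amide.
  CH2CONHCH2: –C(=O)–N– linkage → amide (the N is not an amine).
  CH(C6H5): pendant –C6H5: benzene ring → arene.
  CH(CONH2): pendant –CONH2: carbonyl C bonded to C and N → amide.
  CN: –C≡N: carbon triple-bonded to nitrogen → nitrile.
Amine appears at: CH(CH2NH2) → 1.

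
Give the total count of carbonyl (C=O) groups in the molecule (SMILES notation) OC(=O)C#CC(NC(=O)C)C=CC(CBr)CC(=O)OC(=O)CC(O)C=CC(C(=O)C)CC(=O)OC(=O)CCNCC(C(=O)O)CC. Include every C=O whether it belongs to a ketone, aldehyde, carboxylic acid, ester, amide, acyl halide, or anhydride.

HOOC: carboxylic acid, 1 C=O (running total 1).
CH(NHCOCH3): amide, 1 C=O (running total 2).
CH2CO-O-COCH2: anhydride, 2 C=O (running total 4).
CH(COCH3): ketone, 1 C=O (running total 5).
CH2CO-O-COCH2: anhydride, 2 C=O (running total 7).
CH(COOH): carboxylic acid, 1 C=O (running total 8).

8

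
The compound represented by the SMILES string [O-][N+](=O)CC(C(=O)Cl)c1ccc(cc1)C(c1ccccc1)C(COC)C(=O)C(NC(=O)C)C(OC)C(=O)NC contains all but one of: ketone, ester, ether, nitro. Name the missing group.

ester

ketone: present (CO — –C(=O)– with carbon on both sides → ketone).
ether: present (CH(CH2OCH3) — pendant –CH2OCH3: C–O–C linkage → ether).
nitro: present (O2NCH2 — –NO2 on carbon → nitro group).
ester: no segment matches this pattern.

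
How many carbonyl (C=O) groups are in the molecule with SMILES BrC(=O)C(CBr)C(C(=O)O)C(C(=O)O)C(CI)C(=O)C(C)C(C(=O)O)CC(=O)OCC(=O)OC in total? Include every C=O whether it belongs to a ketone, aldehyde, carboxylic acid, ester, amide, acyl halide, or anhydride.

7

BrCO: acyl halide, 1 C=O (running total 1).
CH(COOH): carboxylic acid, 1 C=O (running total 2).
CH(COOH): carboxylic acid, 1 C=O (running total 3).
CO: ketone, 1 C=O (running total 4).
CH(COOH): carboxylic acid, 1 C=O (running total 5).
CH2COOCH2: ester, 1 C=O (running total 6).
COOCH3: ester, 1 C=O (running total 7).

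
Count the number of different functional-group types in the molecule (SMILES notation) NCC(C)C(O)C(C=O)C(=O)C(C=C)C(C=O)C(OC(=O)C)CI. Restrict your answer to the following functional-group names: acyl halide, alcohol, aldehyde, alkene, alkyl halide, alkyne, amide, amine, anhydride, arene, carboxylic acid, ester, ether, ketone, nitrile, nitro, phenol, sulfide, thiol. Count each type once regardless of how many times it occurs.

7

–NH2 on an sp³ carbon with no adjacent C=O → amine.
–OH on an sp³ carbon → alcohol (secondary).
pendant –CHO: carbonyl C bonded to C and H → aldehyde.
–C(=O)– with carbon on both sides → ketone.
pendant –CH=CH2: C=C double bond → alkene.
pendant –CHO: carbonyl C bonded to C and H → aldehyde.
pendant –OC(=O)CH3: an acyloxy group → ester.
halogen on an sp³ carbon → alkyl halide.
Distinct types present: alcohol, aldehyde, alkene, alkyl halide, amine, ester, ketone.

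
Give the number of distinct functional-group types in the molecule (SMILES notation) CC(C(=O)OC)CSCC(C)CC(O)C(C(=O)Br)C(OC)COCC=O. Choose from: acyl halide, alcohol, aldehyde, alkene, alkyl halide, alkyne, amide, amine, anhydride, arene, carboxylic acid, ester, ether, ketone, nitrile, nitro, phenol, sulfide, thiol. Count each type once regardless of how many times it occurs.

6

pendant –COOCH3: carbonyl C bonded to C and –OCH3 → ester.
C–S–C linkage → sulfide (thioether).
–OH on an sp³ carbon → alcohol (secondary).
pendant –C(=O)X: carbonyl C bonded to C and halogen → acyl halide.
pendant –OCH3: C–O–C with sp³ C, no adjacent C=O → ether.
C–O–C with sp³ carbons on both sides and no adjacent C=O → ether.
terminal –CHO: carbonyl C bonded to H and C → aldehyde.
Distinct types present: acyl halide, alcohol, aldehyde, ester, ether, sulfide.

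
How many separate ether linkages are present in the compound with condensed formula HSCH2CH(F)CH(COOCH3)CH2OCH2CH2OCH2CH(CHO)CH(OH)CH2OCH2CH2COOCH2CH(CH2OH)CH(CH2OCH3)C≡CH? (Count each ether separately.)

4

Taking each segment in turn:
  HSCH2: –SH on an sp³ carbon → thiol.
  CH(F): halogen on an sp³ carbon → alkyl halide.
  CH(COOCH3): pendant –COOCH3: carbonyl C bonded to C and –OCH3 → ester.
  CH2OCH2: C–O–C with sp³ carbons on both sides and no adjacent C=O → ether.
  CH2OCH2: C–O–C with sp³ carbons on both sides and no adjacent C=O → ether.
  CH(CHO): pendant –CHO: carbonyl C bonded to C and H → aldehyde.
  CH(OH): –OH on an sp³ carbon → alcohol (secondary).
  CH2OCH2: C–O–C with sp³ carbons on both sides and no adjacent C=O → ether.
  CH2COOCH2: –C(=O)–O–C with C on the carbonyl side → ester.
  CH(CH2OH): pendant –CH2OH on an sp³ backbone C → alcohol.
  CH(CH2OCH3): pendant –CH2OCH3: C–O–C linkage → ether.
  C≡CH: C≡C triple bond → alkyne.
Ether appears at: CH2OCH2, CH2OCH2, CH2OCH2, CH(CH2OCH3) → 4.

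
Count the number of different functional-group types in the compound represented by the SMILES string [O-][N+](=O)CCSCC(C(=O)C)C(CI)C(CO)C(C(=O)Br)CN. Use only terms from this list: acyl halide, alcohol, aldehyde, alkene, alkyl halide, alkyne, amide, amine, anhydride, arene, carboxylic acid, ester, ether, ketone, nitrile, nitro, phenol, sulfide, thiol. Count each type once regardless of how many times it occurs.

–NO2 on carbon → nitro group.
C–S–C linkage → sulfide (thioether).
pendant –COCH3: carbonyl C bonded to two carbons → ketone.
pendant –CH2X: halogen on sp³ carbon → alkyl halide.
pendant –CH2OH on an sp³ backbone C → alcohol.
pendant –C(=O)X: carbonyl C bonded to C and halogen → acyl halide.
–NH2 on an sp³ carbon with no adjacent C=O → amine.
Distinct types present: acyl halide, alcohol, alkyl halide, amine, ketone, nitro, sulfide.

7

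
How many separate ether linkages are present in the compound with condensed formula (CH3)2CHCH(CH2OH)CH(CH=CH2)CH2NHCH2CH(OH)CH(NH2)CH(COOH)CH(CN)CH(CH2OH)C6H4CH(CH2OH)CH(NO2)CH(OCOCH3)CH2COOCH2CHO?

0

pendant –CH2OH on an sp³ backbone C → alcohol.
pendant –CH=CH2: C=C double bond → alkene.
C–N–C with sp³ carbons and no adjacent C=O → amine (secondary).
–OH on an sp³ carbon → alcohol (secondary).
–NH2 on an sp³ carbon with no adjacent C=O → amine.
pendant –COOH: carbonyl C bonded to C and –OH → carboxylic acid.
pendant –C≡N: nitrile.
pendant –CH2OH on an sp³ backbone C → alcohol.
para-disubstituted benzene ring → arene.
pendant –CH2OH on an sp³ backbone C → alcohol.
–NO2 on an sp³ carbon → nitro (the N=O is not a carbonyl).
pendant –OC(=O)CH3: an acyloxy group → ester.
–C(=O)–O–C with C on the carbonyl side → ester.
terminal –CHO: carbonyl C bonded to H and C → aldehyde.
No segment is a ether: CH(CH2OH) is alcohol, not ether; CH(OH) is alcohol, not ether; CH(CH2OH) is alcohol, not ether. → 0.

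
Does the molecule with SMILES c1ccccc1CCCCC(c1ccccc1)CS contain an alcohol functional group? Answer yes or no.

no

Reading the structure from left to right:
  C6H5: C6H5– phenyl ring → arene.
  CH(C6H5): pendant –C6H5: benzene ring → arene.
  CH2SH: –SH on an sp³ carbon → thiol.
The groups actually present are: arene, thiol.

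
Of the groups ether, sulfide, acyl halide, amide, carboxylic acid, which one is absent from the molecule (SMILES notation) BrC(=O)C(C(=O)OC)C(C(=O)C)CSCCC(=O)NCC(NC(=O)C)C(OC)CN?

carboxylic acid

acyl halide: present (BrCO — –C(=O)Br: carbonyl C bonded to C and to a halogen → acyl halide (not alkyl halide)).
sulfide: present (CH2SCH2 — C–S–C linkage → sulfide (thioether)).
amide: present (CH2CONHCH2 — –C(=O)–N– linkage → amide (the N is not an amine)).
ether: present (CH(OCH3) — pendant –OCH3: C–O–C with sp³ C, no adjacent C=O → ether).
carboxylic acid: absent. In CH(COOCH3), the acyl oxygen is bonded to carbon (–O–C), not to H, so this is an ester. In each of CH2CONHCH2 and CH(NHCOCH3), the carbonyl is bonded to nitrogen, not to –OH; that is an amide.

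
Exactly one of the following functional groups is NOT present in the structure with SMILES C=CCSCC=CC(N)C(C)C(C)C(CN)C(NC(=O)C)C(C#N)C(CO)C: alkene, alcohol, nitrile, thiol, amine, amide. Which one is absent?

nitrile: present (CH(CN) — pendant –C≡N: nitrile).
alcohol: present (CH(CH2OH) — pendant –CH2OH on an sp³ backbone C → alcohol).
amide: present (CH(NHCOCH3) — pendant –NHC(=O)CH3: N bonded to a carbonyl → amide (not amine)).
alkene: present (CH2=CH — C=C double bond → alkene).
amine: present (CH(NH2) — –NH2 on an sp³ carbon with no adjacent C=O → amine).
thiol: no segment matches this pattern.

thiol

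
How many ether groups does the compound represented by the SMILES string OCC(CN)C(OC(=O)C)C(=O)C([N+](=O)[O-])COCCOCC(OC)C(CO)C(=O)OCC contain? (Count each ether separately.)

Taking each segment in turn:
  HOCH2: HO– on an sp³ carbon → alcohol.
  CH(CH2NH2): pendant –CH2NH2: N on sp³ C, no adjacent C=O → amine.
  CH(OCOCH3): pendant –OC(=O)CH3: an acyloxy group → ester.
  CO: –C(=O)– with carbon on both sides → ketone.
  CH(NO2): –NO2 on an sp³ carbon → nitro (the N=O is not a carbonyl).
  CH2OCH2: C–O–C with sp³ carbons on both sides and no adjacent C=O → ether.
  CH2OCH2: C–O–C with sp³ carbons on both sides and no adjacent C=O → ether.
  CH(OCH3): pendant –OCH3: C–O–C with sp³ C, no adjacent C=O → ether.
  CH(CH2OH): pendant –CH2OH on an sp³ backbone C → alcohol.
  COOCH2CH3: –C(=O)OCH2CH3: carbonyl C bonded to C and to –OEt → ester.
Ether appears at: CH2OCH2, CH2OCH2, CH(OCH3) → 3.

3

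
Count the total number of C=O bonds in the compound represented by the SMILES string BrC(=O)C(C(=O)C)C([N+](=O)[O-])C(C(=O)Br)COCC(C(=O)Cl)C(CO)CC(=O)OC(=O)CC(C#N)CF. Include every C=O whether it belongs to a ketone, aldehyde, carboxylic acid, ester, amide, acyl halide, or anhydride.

6

BrCO: acyl halide, 1 C=O (running total 1).
CH(COCH3): ketone, 1 C=O (running total 2).
CH(COBr): acyl halide, 1 C=O (running total 3).
CH(COCl): acyl halide, 1 C=O (running total 4).
CH2CO-O-COCH2: anhydride, 2 C=O (running total 6).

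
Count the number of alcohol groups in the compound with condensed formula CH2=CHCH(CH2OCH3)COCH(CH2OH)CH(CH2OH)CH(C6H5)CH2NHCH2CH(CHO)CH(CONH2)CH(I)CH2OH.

3

Reading the structure from left to right:
  CH2=CH: C=C double bond → alkene.
  CH(CH2OCH3): pendant –CH2OCH3: C–O–C linkage → ether.
  CO: –C(=O)– with carbon on both sides → ketone.
  CH(CH2OH): pendant –CH2OH on an sp³ backbone C → alcohol.
  CH(CH2OH): pendant –CH2OH on an sp³ backbone C → alcohol.
  CH(C6H5): pendant –C6H5: benzene ring → arene.
  CH2NHCH2: C–N–C with sp³ carbons and no adjacent C=O → amine (secondary).
  CH(CHO): pendant –CHO: carbonyl C bonded to C and H → aldehyde.
  CH(CONH2): pendant –CONH2: carbonyl C bonded to C and N → amide.
  CH(I): halogen on an sp³ carbon → alkyl halide.
  CH2OH: –OH on an sp³ carbon → alcohol.
Alcohol appears at: CH(CH2OH), CH(CH2OH), CH2OH → 3.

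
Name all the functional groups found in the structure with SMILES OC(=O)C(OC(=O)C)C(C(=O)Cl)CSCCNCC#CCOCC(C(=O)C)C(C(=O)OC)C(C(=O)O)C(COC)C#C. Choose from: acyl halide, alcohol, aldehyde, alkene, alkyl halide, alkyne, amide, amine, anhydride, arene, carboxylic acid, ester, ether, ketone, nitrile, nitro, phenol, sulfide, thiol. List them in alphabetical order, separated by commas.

acyl halide, alkyne, amine, carboxylic acid, ester, ether, ketone, sulfide

Reading the structure from left to right:
  HOOC: –COOH: carbonyl C bonded to –OH and C → carboxylic acid (the –OH is not a separate alcohol).
  CH(OCOCH3): pendant –OC(=O)CH3: an acyloxy group → ester.
  CH(COCl): pendant –C(=O)X: carbonyl C bonded to C and halogen → acyl halide.
  CH2SCH2: C–S–C linkage → sulfide (thioether).
  CH2NHCH2: C–N–C with sp³ carbons and no adjacent C=O → amine (secondary).
  C≡C: C≡C triple bond → alkyne.
  CH2OCH2: C–O–C with sp³ carbons on both sides and no adjacent C=O → ether.
  CH(COCH3): pendant –COCH3: carbonyl C bonded to two carbons → ketone.
  CH(COOCH3): pendant –COOCH3: carbonyl C bonded to C and –OCH3 → ester.
  CH(COOH): pendant –COOH: carbonyl C bonded to C and –OH → carboxylic acid.
  CH(CH2OCH3): pendant –CH2OCH3: C–O–C linkage → ether.
  C≡CH: C≡C triple bond → alkyne.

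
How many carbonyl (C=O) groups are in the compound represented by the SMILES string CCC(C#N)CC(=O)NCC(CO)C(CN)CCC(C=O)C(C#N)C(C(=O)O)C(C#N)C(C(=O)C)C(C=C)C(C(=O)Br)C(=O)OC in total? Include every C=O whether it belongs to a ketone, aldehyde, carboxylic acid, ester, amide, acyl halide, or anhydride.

6

CH2CONHCH2: amide, 1 C=O (running total 1).
CH(CHO): aldehyde, 1 C=O (running total 2).
CH(COOH): carboxylic acid, 1 C=O (running total 3).
CH(COCH3): ketone, 1 C=O (running total 4).
CH(COBr): acyl halide, 1 C=O (running total 5).
COOCH3: ester, 1 C=O (running total 6).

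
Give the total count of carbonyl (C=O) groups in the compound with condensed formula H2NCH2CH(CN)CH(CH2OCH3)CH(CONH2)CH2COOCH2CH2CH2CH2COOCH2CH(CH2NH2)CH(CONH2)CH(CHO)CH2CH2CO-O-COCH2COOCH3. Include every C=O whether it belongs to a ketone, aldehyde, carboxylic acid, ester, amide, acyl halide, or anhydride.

8

CH(CONH2): amide, 1 C=O (running total 1).
CH2COOCH2: ester, 1 C=O (running total 2).
CH2COOCH2: ester, 1 C=O (running total 3).
CH(CONH2): amide, 1 C=O (running total 4).
CH(CHO): aldehyde, 1 C=O (running total 5).
CH2CO-O-COCH2: anhydride, 2 C=O (running total 7).
COOCH3: ester, 1 C=O (running total 8).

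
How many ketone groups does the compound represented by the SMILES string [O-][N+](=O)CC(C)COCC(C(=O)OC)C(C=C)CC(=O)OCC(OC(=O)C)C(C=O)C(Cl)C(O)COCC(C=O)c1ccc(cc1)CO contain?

0

Reading the structure from left to right:
  O2NCH2: –NO2 on carbon → nitro group.
  CH2OCH2: C–O–C with sp³ carbons on both sides and no adjacent C=O → ether.
  CH(COOCH3): pendant –COOCH3: carbonyl C bonded to C and –OCH3 → ester.
  CH(CH=CH2): pendant –CH=CH2: C=C double bond → alkene.
  CH2COOCH2: –C(=O)–O–C with C on the carbonyl side → ester.
  CH(OCOCH3): pendant –OC(=O)CH3: an acyloxy group → ester.
  CH(CHO): pendant –CHO: carbonyl C bonded to C and H → aldehyde.
  CH(Cl): halogen on an sp³ carbon → alkyl halide.
  CH(OH): –OH on an sp³ carbon → alcohol (secondary).
  CH2OCH2: C–O–C with sp³ carbons on both sides and no adjacent C=O → ether.
  CH(CHO): pendant –CHO: carbonyl C bonded to C and H → aldehyde.
  C6H4: para-disubstituted benzene ring → arene.
  CH2OH: –OH on an sp³ carbon → alcohol.
No segment is a ketone: CH(COOCH3) is ester, not ketone; CH2COOCH2 is ester, not ketone; CH(OCOCH3) is ester, not ketone. → 0.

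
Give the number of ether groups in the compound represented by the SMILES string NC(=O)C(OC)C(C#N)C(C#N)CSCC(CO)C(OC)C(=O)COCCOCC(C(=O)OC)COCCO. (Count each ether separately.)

5

–C(=O)NH2: carbonyl C bonded to C and to N → amide (the N is not a separate amine).
pendant –OCH3: C–O–C with sp³ C, no adjacent C=O → ether.
pendant –C≡N: nitrile.
pendant –C≡N: nitrile.
C–S–C linkage → sulfide (thioether).
pendant –CH2OH on an sp³ backbone C → alcohol.
pendant –OCH3: C–O–C with sp³ C, no adjacent C=O → ether.
–C(=O)– with carbon on both sides → ketone.
C–O–C with sp³ carbons on both sides and no adjacent C=O → ether.
C–O–C with sp³ carbons on both sides and no adjacent C=O → ether.
pendant –COOCH3: carbonyl C bonded to C and –OCH3 → ester.
C–O–C with sp³ carbons on both sides and no adjacent C=O → ether.
–OH on an sp³ carbon → alcohol.
Ether appears at: CH(OCH3), CH(OCH3), CH2OCH2, CH2OCH2, CH2OCH2 → 5.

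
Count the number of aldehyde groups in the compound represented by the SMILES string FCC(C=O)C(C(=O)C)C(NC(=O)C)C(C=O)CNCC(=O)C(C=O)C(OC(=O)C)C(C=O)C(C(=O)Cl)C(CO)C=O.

Reading the structure from left to right:
  FCH2: halogen on an sp³ carbon → alkyl halide.
  CH(CHO): pendant –CHO: carbonyl C bonded to C and H → aldehyde.
  CH(COCH3): pendant –COCH3: carbonyl C bonded to two carbons → ketone.
  CH(NHCOCH3): pendant –NHC(=O)CH3: N bonded to a carbonyl → amide (not amine).
  CH(CHO): pendant –CHO: carbonyl C bonded to C and H → aldehyde.
  CH2NHCH2: C–N–C with sp³ carbons and no adjacent C=O → amine (secondary).
  CO: –C(=O)– with carbon on both sides → ketone.
  CH(CHO): pendant –CHO: carbonyl C bonded to C and H → aldehyde.
  CH(OCOCH3): pendant –OC(=O)CH3: an acyloxy group → ester.
  CH(CHO): pendant –CHO: carbonyl C bonded to C and H → aldehyde.
  CH(COCl): pendant –C(=O)X: carbonyl C bonded to C and halogen → acyl halide.
  CH(CH2OH): pendant –CH2OH on an sp³ backbone C → alcohol.
  CHO: terminal –CHO: carbonyl C bonded to H and C → aldehyde.
Aldehyde appears at: CH(CHO), CH(CHO), CH(CHO), CH(CHO), CHO → 5.

5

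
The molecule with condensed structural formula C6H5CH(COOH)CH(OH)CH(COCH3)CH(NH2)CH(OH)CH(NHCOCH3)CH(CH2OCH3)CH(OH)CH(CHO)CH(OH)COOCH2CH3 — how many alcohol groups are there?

C6H5– phenyl ring → arene.
pendant –COOH: carbonyl C bonded to C and –OH → carboxylic acid.
–OH on an sp³ carbon → alcohol (secondary).
pendant –COCH3: carbonyl C bonded to two carbons → ketone.
–NH2 on an sp³ carbon with no adjacent C=O → amine.
–OH on an sp³ carbon → alcohol (secondary).
pendant –NHC(=O)CH3: N bonded to a carbonyl → amide (not amine).
pendant –CH2OCH3: C–O–C linkage → ether.
–OH on an sp³ carbon → alcohol (secondary).
pendant –CHO: carbonyl C bonded to C and H → aldehyde.
–OH on an sp³ carbon → alcohol (secondary).
–C(=O)OCH2CH3: carbonyl C bonded to C and to –OEt → ester.
Alcohol appears at: CH(OH), CH(OH), CH(OH), CH(OH) → 4.

4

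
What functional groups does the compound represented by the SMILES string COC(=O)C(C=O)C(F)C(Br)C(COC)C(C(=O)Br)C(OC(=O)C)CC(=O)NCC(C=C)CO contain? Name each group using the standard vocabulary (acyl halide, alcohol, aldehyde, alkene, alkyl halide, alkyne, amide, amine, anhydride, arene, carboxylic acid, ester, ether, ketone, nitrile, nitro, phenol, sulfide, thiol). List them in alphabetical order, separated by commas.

acyl halide, alcohol, aldehyde, alkene, alkyl halide, amide, ester, ether

Working along the chain:
  CH3OOC: CH3O–C(=O)–: carbonyl C bonded to C and to –OCH3 → ester (not ketone + ether).
  CH(CHO): pendant –CHO: carbonyl C bonded to C and H → aldehyde.
  CH(F): halogen on an sp³ carbon → alkyl halide.
  CH(Br): halogen on an sp³ carbon → alkyl halide.
  CH(CH2OCH3): pendant –CH2OCH3: C–O–C linkage → ether.
  CH(COBr): pendant –C(=O)X: carbonyl C bonded to C and halogen → acyl halide.
  CH(OCOCH3): pendant –OC(=O)CH3: an acyloxy group → ester.
  CH2CONHCH2: –C(=O)–N– linkage → amide (the N is not an amine).
  CH(CH=CH2): pendant –CH=CH2: C=C double bond → alkene.
  CH2OH: –OH on an sp³ carbon → alcohol.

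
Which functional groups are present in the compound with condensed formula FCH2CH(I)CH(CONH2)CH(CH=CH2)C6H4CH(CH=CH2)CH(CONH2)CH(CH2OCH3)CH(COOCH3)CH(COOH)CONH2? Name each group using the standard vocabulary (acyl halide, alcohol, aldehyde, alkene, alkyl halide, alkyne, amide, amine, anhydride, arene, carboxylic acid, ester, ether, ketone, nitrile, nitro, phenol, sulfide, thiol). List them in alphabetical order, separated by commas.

alkene, alkyl halide, amide, arene, carboxylic acid, ester, ether

halogen on an sp³ carbon → alkyl halide.
halogen on an sp³ carbon → alkyl halide.
pendant –CONH2: carbonyl C bonded to C and N → amide.
pendant –CH=CH2: C=C double bond → alkene.
para-disubstituted benzene ring → arene.
pendant –CH=CH2: C=C double bond → alkene.
pendant –CONH2: carbonyl C bonded to C and N → amide.
pendant –CH2OCH3: C–O–C linkage → ether.
pendant –COOCH3: carbonyl C bonded to C and –OCH3 → ester.
pendant –COOH: carbonyl C bonded to C and –OH → carboxylic acid.
–C(=O)NH2: carbonyl C bonded to C and to N → amide (the N is not a separate amine).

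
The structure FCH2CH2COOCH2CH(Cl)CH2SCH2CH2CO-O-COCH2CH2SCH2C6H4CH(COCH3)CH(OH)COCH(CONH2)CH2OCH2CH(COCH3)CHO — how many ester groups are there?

Working along the chain:
  FCH2: halogen on an sp³ carbon → alkyl halide.
  CH2COOCH2: –C(=O)–O–C with C on the carbonyl side → ester.
  CH(Cl): halogen on an sp³ carbon → alkyl halide.
  CH2SCH2: C–S–C linkage → sulfide (thioether).
  CH2CO-O-COCH2: two acyl groups sharing one oxygen, –C(=O)–O–C(=O)– → anhydride.
  CH2SCH2: C–S–C linkage → sulfide (thioether).
  C6H4: para-disubstituted benzene ring → arene.
  CH(COCH3): pendant –COCH3: carbonyl C bonded to two carbons → ketone.
  CH(OH): –OH on an sp³ carbon → alcohol (secondary).
  CO: –C(=O)– with carbon on both sides → ketone.
  CH(CONH2): pendant –CONH2: carbonyl C bonded to C and N → amide.
  CH2OCH2: C–O–C with sp³ carbons on both sides and no adjacent C=O → ether.
  CH(COCH3): pendant –COCH3: carbonyl C bonded to two carbons → ketone.
  CHO: terminal –CHO: carbonyl C bonded to H and C → aldehyde.
Ester appears at: CH2COOCH2 → 1.

1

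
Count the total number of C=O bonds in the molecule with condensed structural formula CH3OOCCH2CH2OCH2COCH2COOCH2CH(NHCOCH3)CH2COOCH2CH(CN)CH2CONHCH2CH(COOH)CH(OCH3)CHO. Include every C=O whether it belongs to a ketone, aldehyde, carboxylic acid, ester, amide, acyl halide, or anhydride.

8

CH3OOC: ester, 1 C=O (running total 1).
CO: ketone, 1 C=O (running total 2).
CH2COOCH2: ester, 1 C=O (running total 3).
CH(NHCOCH3): amide, 1 C=O (running total 4).
CH2COOCH2: ester, 1 C=O (running total 5).
CH2CONHCH2: amide, 1 C=O (running total 6).
CH(COOH): carboxylic acid, 1 C=O (running total 7).
CHO: aldehyde, 1 C=O (running total 8).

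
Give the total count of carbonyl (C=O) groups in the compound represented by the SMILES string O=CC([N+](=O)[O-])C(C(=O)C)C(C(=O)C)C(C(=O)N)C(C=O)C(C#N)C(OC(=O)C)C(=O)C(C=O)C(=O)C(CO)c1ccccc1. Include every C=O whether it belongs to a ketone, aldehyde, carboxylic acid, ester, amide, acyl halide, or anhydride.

OHC: aldehyde, 1 C=O (running total 1).
CH(COCH3): ketone, 1 C=O (running total 2).
CH(COCH3): ketone, 1 C=O (running total 3).
CH(CONH2): amide, 1 C=O (running total 4).
CH(CHO): aldehyde, 1 C=O (running total 5).
CH(OCOCH3): ester, 1 C=O (running total 6).
CO: ketone, 1 C=O (running total 7).
CH(CHO): aldehyde, 1 C=O (running total 8).
CO: ketone, 1 C=O (running total 9).

9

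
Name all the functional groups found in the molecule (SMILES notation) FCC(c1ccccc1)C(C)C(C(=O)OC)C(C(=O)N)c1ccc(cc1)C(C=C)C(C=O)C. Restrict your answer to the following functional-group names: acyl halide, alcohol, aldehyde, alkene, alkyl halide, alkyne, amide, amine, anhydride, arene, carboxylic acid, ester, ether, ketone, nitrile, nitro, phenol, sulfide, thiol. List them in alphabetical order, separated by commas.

halogen on an sp³ carbon → alkyl halide.
pendant –C6H5: benzene ring → arene.
pendant –COOCH3: carbonyl C bonded to C and –OCH3 → ester.
pendant –CONH2: carbonyl C bonded to C and N → amide.
para-disubstituted benzene ring → arene.
pendant –CH=CH2: C=C double bond → alkene.
pendant –CHO: carbonyl C bonded to C and H → aldehyde.

aldehyde, alkene, alkyl halide, amide, arene, ester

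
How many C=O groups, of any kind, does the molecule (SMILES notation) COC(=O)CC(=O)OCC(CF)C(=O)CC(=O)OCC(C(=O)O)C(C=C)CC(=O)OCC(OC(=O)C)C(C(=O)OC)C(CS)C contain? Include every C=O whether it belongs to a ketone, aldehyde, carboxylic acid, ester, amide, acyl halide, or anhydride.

8

CH3OOC: ester, 1 C=O (running total 1).
CH2COOCH2: ester, 1 C=O (running total 2).
CO: ketone, 1 C=O (running total 3).
CH2COOCH2: ester, 1 C=O (running total 4).
CH(COOH): carboxylic acid, 1 C=O (running total 5).
CH2COOCH2: ester, 1 C=O (running total 6).
CH(OCOCH3): ester, 1 C=O (running total 7).
CH(COOCH3): ester, 1 C=O (running total 8).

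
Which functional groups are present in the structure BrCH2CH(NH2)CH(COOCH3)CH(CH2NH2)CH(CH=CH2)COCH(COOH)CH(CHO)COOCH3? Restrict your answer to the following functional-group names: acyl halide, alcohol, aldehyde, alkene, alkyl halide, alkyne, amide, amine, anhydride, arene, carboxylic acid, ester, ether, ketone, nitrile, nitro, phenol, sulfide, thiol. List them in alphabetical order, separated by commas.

aldehyde, alkene, alkyl halide, amine, carboxylic acid, ester, ketone

Taking each segment in turn:
  BrCH2: halogen on an sp³ carbon → alkyl halide.
  CH(NH2): –NH2 on an sp³ carbon with no adjacent C=O → amine.
  CH(COOCH3): pendant –COOCH3: carbonyl C bonded to C and –OCH3 → ester.
  CH(CH2NH2): pendant –CH2NH2: N on sp³ C, no adjacent C=O → amine.
  CH(CH=CH2): pendant –CH=CH2: C=C double bond → alkene.
  CO: –C(=O)– with carbon on both sides → ketone.
  CH(COOH): pendant –COOH: carbonyl C bonded to C and –OH → carboxylic acid.
  CH(CHO): pendant –CHO: carbonyl C bonded to C and H → aldehyde.
  COOCH3: –C(=O)OCH3: carbonyl C bonded to C and to –OCH3 → ester (not ketone + ether).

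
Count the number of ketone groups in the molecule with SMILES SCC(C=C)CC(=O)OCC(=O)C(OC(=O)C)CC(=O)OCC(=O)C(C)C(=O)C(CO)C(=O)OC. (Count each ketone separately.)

3

Working along the chain:
  HSCH2: –SH on an sp³ carbon → thiol.
  CH(CH=CH2): pendant –CH=CH2: C=C double bond → alkene.
  CH2COOCH2: –C(=O)–O–C with C on the carbonyl side → ester.
  CO: –C(=O)– with carbon on both sides → ketone.
  CH(OCOCH3): pendant –OC(=O)CH3: an acyloxy group → ester.
  CH2COOCH2: –C(=O)–O–C with C on the carbonyl side → ester.
  CO: –C(=O)– with carbon on both sides → ketone.
  CO: –C(=O)– with carbon on both sides → ketone.
  CH(CH2OH): pendant –CH2OH on an sp³ backbone C → alcohol.
  COOCH3: –C(=O)OCH3: carbonyl C bonded to C and to –OCH3 → ester (not ketone + ether).
Ketone appears at: CO, CO, CO → 3.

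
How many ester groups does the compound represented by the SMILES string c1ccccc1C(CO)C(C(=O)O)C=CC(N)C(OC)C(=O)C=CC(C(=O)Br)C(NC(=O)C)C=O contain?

0

Taking each segment in turn:
  C6H5: C6H5– phenyl ring → arene.
  CH(CH2OH): pendant –CH2OH on an sp³ backbone C → alcohol.
  CH(COOH): pendant –COOH: carbonyl C bonded to C and –OH → carboxylic acid.
  CH=CH: C=C double bond → alkene.
  CH(NH2): –NH2 on an sp³ carbon with no adjacent C=O → amine.
  CH(OCH3): pendant –OCH3: C–O–C with sp³ C, no adjacent C=O → ether.
  CO: –C(=O)– with carbon on both sides → ketone.
  CH=CH: C=C double bond → alkene.
  CH(COBr): pendant –C(=O)X: carbonyl C bonded to C and halogen → acyl halide.
  CH(NHCOCH3): pendant –NHC(=O)CH3: N bonded to a carbonyl → amide (not amine).
  CHO: terminal –CHO: carbonyl C bonded to H and C → aldehyde.
No segment is a ester: CH(COOH) is carboxylic acid, not ester; CH(OCH3) is ether, not ester; CO is ketone, not ester. → 0.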